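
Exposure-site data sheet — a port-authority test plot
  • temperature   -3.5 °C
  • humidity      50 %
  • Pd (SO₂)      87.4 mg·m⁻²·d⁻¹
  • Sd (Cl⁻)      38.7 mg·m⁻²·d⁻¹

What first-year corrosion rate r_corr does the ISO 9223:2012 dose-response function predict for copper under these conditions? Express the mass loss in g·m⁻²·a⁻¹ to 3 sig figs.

copper: f(T) = +0.126·(T−10) [T≤10 °C] = -1.7010
  SO₂ term: 0.0053·87.4^0.26·exp(0.059·50-1.7010) = 0.05909
  Cl⁻ term: 0.01025·38.7^0.27·exp(0.036·50+0.049·-3.5) = 0.1402
  r_corr = 0.05909 + 0.1402 = 0.1993 μm/a
Convert to mass loss: 0.1993 μm/a × 8.96 g/cm³ = 1.785 g·m⁻²·a⁻¹

r_corr = 1.79 g·m⁻²·a⁻¹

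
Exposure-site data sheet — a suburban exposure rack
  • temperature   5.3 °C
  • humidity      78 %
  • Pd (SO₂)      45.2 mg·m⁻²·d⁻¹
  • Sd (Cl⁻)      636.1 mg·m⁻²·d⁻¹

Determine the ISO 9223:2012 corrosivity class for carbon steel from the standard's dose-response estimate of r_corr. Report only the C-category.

C5

carbon steel: T≤10 °C ⇒ hinge +0.150·(5.3−10) = -0.7050
  SO₂ term: 1.77·45.2^0.52·exp(0.02·78-0.7050) = 30.2
  Cl⁻ term: 0.102·636.1^0.62·exp(0.033·78+0.04·5.3) = 90.52
  r_corr = 30.2 + 90.52 = 120.7 μm/a
ISO 9223 Table 2 (carbon steel): 80 < 121 ≤ 200 μm/a ⇒ C5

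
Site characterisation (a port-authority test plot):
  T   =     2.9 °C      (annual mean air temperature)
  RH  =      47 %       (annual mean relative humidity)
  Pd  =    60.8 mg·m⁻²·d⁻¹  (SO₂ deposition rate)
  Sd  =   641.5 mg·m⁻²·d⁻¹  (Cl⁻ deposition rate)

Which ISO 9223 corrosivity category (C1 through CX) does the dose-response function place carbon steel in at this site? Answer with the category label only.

carbon steel: temperature factor f = +0.150·(-7.1) = -1.0650
  Pd branch = 1.77·Pd^0.52·e^(0.02·RH+f) = 13.22 μm/a
  Cl⁻ term: 0.102·641.5^0.62·exp(0.033·47+0.04·2.9) = 29.72
  r_corr = 13.22 + 29.72 = 42.94 μm/a
42.9 μm/a falls in (25, 50] for carbon steel → category C3

C3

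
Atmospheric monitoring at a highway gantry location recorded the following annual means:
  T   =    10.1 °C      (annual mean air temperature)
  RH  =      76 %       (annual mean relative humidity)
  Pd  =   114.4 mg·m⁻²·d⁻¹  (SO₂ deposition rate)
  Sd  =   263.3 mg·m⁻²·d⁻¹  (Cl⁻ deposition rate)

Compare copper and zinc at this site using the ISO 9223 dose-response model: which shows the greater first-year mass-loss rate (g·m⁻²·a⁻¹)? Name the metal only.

zinc

copper: temperature factor f = -0.080·(0.1) = -0.0080
  sulphur-dioxide contribution → 1.597 μm/a
  chloride contribution → 1.168 μm/a
  total first-year rate 2.765 μm/a
  mass loss = 2.765 μm/a × 8.96 g/cm³ = 24.78 g·m⁻²·a⁻¹
zinc: temperature factor f = -0.071·(0.1) = -0.0071
  sulphur-dioxide contribution → 3.4 μm/a
  chloride contribution → 1.818 μm/a
  ⇒ r_corr(zinc) = 5.218 μm/a
  mass loss = 5.218 μm/a × 7.14 g/cm³ = 37.26 g·m⁻²·a⁻¹
Ordering by g·m⁻²·a⁻¹: zinc (37.3) > copper (24.8)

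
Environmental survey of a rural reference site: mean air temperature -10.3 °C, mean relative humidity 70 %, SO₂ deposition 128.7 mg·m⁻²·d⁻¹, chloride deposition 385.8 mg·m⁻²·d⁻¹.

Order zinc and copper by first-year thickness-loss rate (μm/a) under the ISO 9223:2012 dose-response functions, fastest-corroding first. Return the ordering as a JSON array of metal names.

["zinc", "copper"]

zinc: T≤10 °C ⇒ hinge +0.038·(-10.3−10) = -0.7714
  SO₂ term: 0.0129·128.7^0.44·exp(0.046·70-0.7714) = 1.265
  Sd branch = 0.0175·Sd^0.57·e^(0.008·RH+0.085·T) = 0.3804 μm/a
  r_corr = 1.265 + 0.3804 = 1.646 μm/a
copper: f(T) = +0.126·(T−10) [T≤10 °C] = -2.5578
  SO₂ term: 0.0053·128.7^0.26·exp(0.059·70-2.5578) = 0.09027
  Cl⁻ term: 0.01025·385.8^0.27·exp(0.036·70+0.049·-10.3) = 0.384
  r_corr = 0.09027 + 0.384 = 0.4742 μm/a
Ordering by μm/a: zinc (1.65) > copper (0.474)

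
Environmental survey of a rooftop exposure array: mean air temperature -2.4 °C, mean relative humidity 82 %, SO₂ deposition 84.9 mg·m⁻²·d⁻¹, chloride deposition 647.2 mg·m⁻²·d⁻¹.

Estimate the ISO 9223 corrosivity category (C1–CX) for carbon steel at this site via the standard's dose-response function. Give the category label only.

carbon steel: T≤10 °C ⇒ hinge +0.150·(-2.4−10) = -1.8600
  SO₂ term: 1.77·84.9^0.52·exp(0.02·82-1.8600) = 14.3
  Sd branch = 0.102·Sd^0.62·e^(0.033·RH+0.04·T) = 76.73 μm/a
  r_corr = 14.3 + 76.73 = 91.03 μm/a
91 μm/a falls in (80, 200] for carbon steel → category C5

C5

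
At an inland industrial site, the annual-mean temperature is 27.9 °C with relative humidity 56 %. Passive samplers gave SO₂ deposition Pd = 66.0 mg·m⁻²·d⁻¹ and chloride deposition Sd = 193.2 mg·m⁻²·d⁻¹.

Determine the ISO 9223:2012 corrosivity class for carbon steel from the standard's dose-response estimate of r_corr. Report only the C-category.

carbon steel: f(T) = -0.054·(T−10) [T>10 °C] = -0.9666
  sulphur-dioxide contribution → 18.23 μm/a
  chloride contribution → 51.66 μm/a
  ⇒ r_corr(carbon steel) = 69.89 μm/a
69.9 μm/a falls in (50, 80] for carbon steel → category C4

C4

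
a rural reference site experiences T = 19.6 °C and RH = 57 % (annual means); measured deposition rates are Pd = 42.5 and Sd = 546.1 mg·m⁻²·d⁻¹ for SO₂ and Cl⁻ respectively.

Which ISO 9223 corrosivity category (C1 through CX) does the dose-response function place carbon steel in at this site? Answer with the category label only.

carbon steel: temperature factor f = -0.054·(9.6) = -0.5184
  Pd branch = 1.77·Pd^0.52·e^(0.02·RH+f) = 23.16 μm/a
  Cl⁻ term: 0.102·546.1^0.62·exp(0.033·57+0.04·19.6) = 72.96
  r_corr = 23.16 + 72.96 = 96.12 μm/a
Category bounds: 80…200 μm/a bracket r_corr ⇒ C5

C5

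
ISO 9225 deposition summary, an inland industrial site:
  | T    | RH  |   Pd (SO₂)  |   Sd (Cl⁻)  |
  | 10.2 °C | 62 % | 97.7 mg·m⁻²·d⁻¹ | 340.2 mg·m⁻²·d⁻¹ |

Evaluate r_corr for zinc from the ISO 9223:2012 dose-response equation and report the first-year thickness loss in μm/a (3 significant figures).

r_corr = 3.55 μm/a

zinc: T>10 °C ⇒ hinge -0.071·(10.2−10) = -0.0142
  Pd branch = 0.0129·Pd^0.44·e^(0.046·RH+f) = 1.654 μm/a
  Cl⁻ term: 0.0175·340.2^0.57·exp(0.008·62+0.085·10.2) = 1.897
  sum: 1.654 + 1.897 → r_corr = 3.551 μm/a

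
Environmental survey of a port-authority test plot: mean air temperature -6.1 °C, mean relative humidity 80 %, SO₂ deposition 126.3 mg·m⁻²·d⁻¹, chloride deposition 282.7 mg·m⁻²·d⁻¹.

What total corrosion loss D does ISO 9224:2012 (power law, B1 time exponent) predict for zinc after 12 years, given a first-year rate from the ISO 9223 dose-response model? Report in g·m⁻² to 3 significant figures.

D(12) = 152 g·m⁻²

zinc: f(T) = +0.038·(T−10) [T≤10 °C] = -0.6118
  sulphur-dioxide contribution → 2.332 μm/a
  chloride contribution → 0.4932 μm/a
  ⇒ r_corr(zinc) = 2.825 μm/a
Power-law: D(12) = r_corr · 12^0.813
  D(12) = 2.825 × 12^0.813 = 2.825 × 7.54 = 21.3 μm
  Mass loss = 21.3 μm × 7.14 g/cm³ = 152.1 g·m⁻²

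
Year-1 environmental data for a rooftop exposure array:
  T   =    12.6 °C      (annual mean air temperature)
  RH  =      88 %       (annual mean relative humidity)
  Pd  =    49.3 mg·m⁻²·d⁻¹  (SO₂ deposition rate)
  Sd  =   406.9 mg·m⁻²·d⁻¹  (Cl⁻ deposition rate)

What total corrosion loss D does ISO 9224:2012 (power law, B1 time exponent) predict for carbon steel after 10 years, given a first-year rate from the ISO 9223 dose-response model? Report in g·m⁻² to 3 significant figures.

carbon steel: f(T) = -0.054·(T−10) [T>10 °C] = -0.1404
  Pd branch = 1.77·Pd^0.52·e^(0.02·RH+f) = 67.86 μm/a
  Cl⁻ term: 0.102·406.9^0.62·exp(0.033·88+0.04·12.6) = 127.8
  r_corr = 67.86 + 127.8 = 195.7 μm/a
Power-law: D(10) = r_corr · 10^0.523
  D(10) = 195.7 × 10^0.523 = 195.7 × 3.334 = 652.4 μm
  Mass loss = 652.4 μm × 7.85 g/cm³ = 5122 g·m⁻²

D(10) = 5.12e+03 g·m⁻²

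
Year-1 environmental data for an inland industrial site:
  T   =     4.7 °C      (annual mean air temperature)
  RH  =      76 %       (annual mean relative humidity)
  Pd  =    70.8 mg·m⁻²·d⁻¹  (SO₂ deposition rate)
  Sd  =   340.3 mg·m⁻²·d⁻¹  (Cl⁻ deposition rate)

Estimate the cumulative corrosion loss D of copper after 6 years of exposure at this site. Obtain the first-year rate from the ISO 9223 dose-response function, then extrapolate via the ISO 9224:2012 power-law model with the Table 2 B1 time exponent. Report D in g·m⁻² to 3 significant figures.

copper: T≤10 °C ⇒ hinge +0.126·(4.7−10) = -0.6678
  SO₂ term: 0.0053·70.8^0.26·exp(0.059·76-0.6678) = 0.7289
  Cl⁻ term: 0.01025·340.3^0.27·exp(0.036·76+0.049·4.7) = 0.9607
  r_corr = 0.7289 + 0.9607 = 1.69 μm/a
ISO 9224: D(t) = r_corr · t^b with b = 0.667 (copper, B1)
  D(6) = 1.69 × 6^0.667 = 1.69 × 3.304 = 5.582 μm
  Mass loss = 5.582 μm × 8.96 g/cm³ = 50.01 g·m⁻²

D(6) = 50.0 g·m⁻²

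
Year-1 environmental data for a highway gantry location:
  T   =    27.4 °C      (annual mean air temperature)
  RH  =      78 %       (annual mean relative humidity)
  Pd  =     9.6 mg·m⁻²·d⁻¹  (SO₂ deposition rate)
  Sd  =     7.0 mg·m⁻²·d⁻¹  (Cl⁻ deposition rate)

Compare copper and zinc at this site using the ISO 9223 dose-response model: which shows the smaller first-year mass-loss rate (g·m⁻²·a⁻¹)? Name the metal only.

copper: f(T) = -0.080·(T−10) [T>10 °C] = -1.3920
  Pd branch = 0.0053·Pd^0.26·e^(0.059·RH+f) = 0.2365 μm/a
  Sd branch = 0.01025·Sd^0.27·e^(0.036·RH+0.049·T) = 1.1 μm/a
  sum: 0.2365 + 1.1 → r_corr = 1.337 μm/a
  mass loss = 1.337 μm/a × 8.96 g/cm³ = 11.98 g·m⁻²·a⁻¹
zinc: T>10 °C ⇒ hinge -0.071·(27.4−10) = -1.2354
  SO₂ term: 0.0129·9.6^0.44·exp(0.046·78-1.2354) = 0.3669
  Cl⁻ term: 0.0175·7.0^0.57·exp(0.008·78+0.085·27.4) = 1.017
  r_corr = 0.3669 + 1.017 = 1.384 μm/a
  mass loss = 1.384 μm/a × 7.14 g/cm³ = 9.879 g·m⁻²·a⁻¹
Ordering by g·m⁻²·a⁻¹: copper (12) > zinc (9.88)

zinc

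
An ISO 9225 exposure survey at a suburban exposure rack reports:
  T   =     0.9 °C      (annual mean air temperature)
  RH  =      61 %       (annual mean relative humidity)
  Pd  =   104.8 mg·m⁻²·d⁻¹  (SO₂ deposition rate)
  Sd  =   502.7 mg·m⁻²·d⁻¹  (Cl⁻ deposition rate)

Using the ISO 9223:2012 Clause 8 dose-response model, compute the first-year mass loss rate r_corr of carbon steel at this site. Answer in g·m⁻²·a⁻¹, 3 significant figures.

carbon steel: T≤10 °C ⇒ hinge +0.150·(0.9−10) = -1.3650
  sulphur-dioxide contribution → 17.2 μm/a
  chloride contribution → 37.44 μm/a
  total first-year rate 54.64 μm/a
Convert to mass loss: 54.64 μm/a × 7.85 g/cm³ = 428.9 g·m⁻²·a⁻¹

r_corr = 429 g·m⁻²·a⁻¹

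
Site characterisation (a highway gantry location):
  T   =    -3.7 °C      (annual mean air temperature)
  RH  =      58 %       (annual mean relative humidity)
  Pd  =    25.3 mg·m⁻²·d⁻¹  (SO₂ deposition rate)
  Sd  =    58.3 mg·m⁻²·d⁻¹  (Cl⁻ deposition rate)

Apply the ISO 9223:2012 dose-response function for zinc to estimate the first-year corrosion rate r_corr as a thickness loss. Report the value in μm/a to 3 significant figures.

zinc: temperature factor f = +0.038·(-13.7) = -0.5206
  Pd branch = 0.0129·Pd^0.44·e^(0.046·RH+f) = 0.4577 μm/a
  Cl⁻ term: 0.0175·58.3^0.57·exp(0.008·58+0.085·-3.7) = 0.2063
  r_corr = 0.4577 + 0.2063 = 0.6639 μm/a

r_corr = 0.664 μm/a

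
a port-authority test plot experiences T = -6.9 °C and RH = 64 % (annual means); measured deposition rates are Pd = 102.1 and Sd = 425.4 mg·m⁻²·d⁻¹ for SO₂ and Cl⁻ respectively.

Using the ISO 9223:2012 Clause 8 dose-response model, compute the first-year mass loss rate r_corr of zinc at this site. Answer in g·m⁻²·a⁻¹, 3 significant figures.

zinc: f(T) = +0.038·(T−10) [T≤10 °C] = -0.6422
  SO₂ term: 0.0129·102.1^0.44·exp(0.046·64-0.6422) = 0.9868
  Sd branch = 0.0175·Sd^0.57·e^(0.008·RH+0.085·T) = 0.5118 μm/a
  r_corr = 0.9868 + 0.5118 = 1.499 μm/a
Convert to mass loss: 1.499 μm/a × 7.14 g/cm³ = 10.7 g·m⁻²·a⁻¹

r_corr = 10.7 g·m⁻²·a⁻¹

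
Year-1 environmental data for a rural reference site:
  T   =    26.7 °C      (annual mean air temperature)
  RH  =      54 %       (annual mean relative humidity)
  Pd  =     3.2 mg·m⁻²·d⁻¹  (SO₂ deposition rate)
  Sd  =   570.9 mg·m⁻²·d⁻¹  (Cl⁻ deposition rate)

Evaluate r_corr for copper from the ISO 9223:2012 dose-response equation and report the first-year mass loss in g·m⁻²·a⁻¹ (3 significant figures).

copper: temperature factor f = -0.080·(16.7) = -1.3360
  SO₂ term: 0.0053·3.2^0.26·exp(0.059·54-1.3360) = 0.04561
  Sd branch = 0.01025·Sd^0.27·e^(0.036·RH+0.049·T) = 1.47 μm/a
  r_corr = 0.04561 + 1.47 = 1.516 μm/a
Convert to mass loss: 1.516 μm/a × 8.96 g/cm³ = 13.58 g·m⁻²·a⁻¹

r_corr = 13.6 g·m⁻²·a⁻¹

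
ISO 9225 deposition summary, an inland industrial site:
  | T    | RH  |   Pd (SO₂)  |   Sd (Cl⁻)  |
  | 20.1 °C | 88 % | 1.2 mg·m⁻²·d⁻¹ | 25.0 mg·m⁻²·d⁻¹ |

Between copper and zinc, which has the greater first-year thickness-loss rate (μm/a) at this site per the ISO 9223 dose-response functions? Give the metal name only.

copper: f(T) = -0.080·(T−10) [T>10 °C] = -0.8080
  Pd branch = 0.0053·Pd^0.26·e^(0.059·RH+f) = 0.4455 μm/a
  Sd branch = 0.01025·Sd^0.27·e^(0.036·RH+0.049·T) = 1.555 μm/a
  r_corr = 0.4455 + 1.555 = 2.001 μm/a
zinc: T>10 °C ⇒ hinge -0.071·(20.1−10) = -0.7171
  SO₂ term: 0.0129·1.2^0.44·exp(0.046·88-0.7171) = 0.3909
  Cl⁻ term: 0.0175·25.0^0.57·exp(0.008·88+0.085·20.1) = 1.223
  r_corr = 0.3909 + 1.223 = 1.614 μm/a
Ordering by μm/a: copper (2) > zinc (1.61)

copper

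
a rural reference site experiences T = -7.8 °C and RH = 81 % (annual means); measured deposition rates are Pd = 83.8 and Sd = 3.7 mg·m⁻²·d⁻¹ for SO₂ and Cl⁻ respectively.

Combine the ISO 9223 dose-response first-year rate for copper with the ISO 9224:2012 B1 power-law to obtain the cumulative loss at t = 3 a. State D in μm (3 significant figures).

D(3) = 0.823 μm

copper: f(T) = +0.126·(T−10) [T≤10 °C] = -2.2428
  sulphur-dioxide contribution → 0.2117 μm/a
  chloride contribution → 0.1839 μm/a
  total first-year rate 0.3956 μm/a
ISO 9224: D(t) = r_corr · t^b with b = 0.667 (copper, B1)
  D(3) = 0.3956 × 3^0.667 = 0.3956 × 2.081 = 0.8232 μm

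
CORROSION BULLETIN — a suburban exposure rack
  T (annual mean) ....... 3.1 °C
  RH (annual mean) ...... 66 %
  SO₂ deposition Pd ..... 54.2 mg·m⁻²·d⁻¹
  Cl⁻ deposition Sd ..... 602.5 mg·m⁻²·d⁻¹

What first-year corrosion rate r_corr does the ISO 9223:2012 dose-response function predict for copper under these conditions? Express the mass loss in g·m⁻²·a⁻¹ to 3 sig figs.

r_corr = 9.24 g·m⁻²·a⁻¹

copper: f(T) = +0.126·(T−10) [T≤10 °C] = -0.8694
  SO₂ term: 0.0053·54.2^0.26·exp(0.059·66-0.8694) = 0.3081
  Sd branch = 0.01025·Sd^0.27·e^(0.036·RH+0.049·T) = 0.723 μm/a
  r_corr = 0.3081 + 0.723 = 1.031 μm/a
Convert to mass loss: 1.031 μm/a × 8.96 g/cm³ = 9.239 g·m⁻²·a⁻¹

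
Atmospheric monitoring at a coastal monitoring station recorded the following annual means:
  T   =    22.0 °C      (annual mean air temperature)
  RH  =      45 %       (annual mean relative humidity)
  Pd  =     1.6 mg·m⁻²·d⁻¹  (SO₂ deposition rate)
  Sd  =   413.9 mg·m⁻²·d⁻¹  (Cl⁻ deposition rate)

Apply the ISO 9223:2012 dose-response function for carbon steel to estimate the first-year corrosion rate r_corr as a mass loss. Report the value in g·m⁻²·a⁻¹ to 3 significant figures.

carbon steel: f(T) = -0.054·(T−10) [T>10 °C] = -0.6480
  sulphur-dioxide contribution → 2.908 μm/a
  chloride contribution → 45.52 μm/a
  ⇒ r_corr(carbon steel) = 48.43 μm/a
Convert to mass loss: 48.43 μm/a × 7.85 g/cm³ = 380.1 g·m⁻²·a⁻¹

r_corr = 380 g·m⁻²·a⁻¹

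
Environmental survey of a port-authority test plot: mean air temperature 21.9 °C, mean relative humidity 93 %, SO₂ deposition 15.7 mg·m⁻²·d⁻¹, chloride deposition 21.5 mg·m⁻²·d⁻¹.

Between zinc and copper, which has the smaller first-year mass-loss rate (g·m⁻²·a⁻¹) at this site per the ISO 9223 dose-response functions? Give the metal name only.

zinc: T>10 °C ⇒ hinge -0.071·(21.9−10) = -0.8449
  SO₂ term: 0.0129·15.7^0.44·exp(0.046·93-0.8449) = 1.342
  Sd branch = 0.0175·Sd^0.57·e^(0.008·RH+0.085·T) = 1.362 μm/a
  r_corr = 1.342 + 1.362 = 2.704 μm/a
  mass loss = 2.704 μm/a × 7.14 g/cm³ = 19.3 g·m⁻²·a⁻¹
copper: temperature factor f = -0.080·(11.9) = -0.9520
  Pd branch = 0.0053·Pd^0.26·e^(0.059·RH+f) = 1.011 μm/a
  Sd branch = 0.01025·Sd^0.27·e^(0.036·RH+0.049·T) = 1.952 μm/a
  sum: 1.011 + 1.952 → r_corr = 2.963 μm/a
  mass loss = 2.963 μm/a × 8.96 g/cm³ = 26.55 g·m⁻²·a⁻¹
Ordering by g·m⁻²·a⁻¹: copper (26.6) > zinc (19.3)

zinc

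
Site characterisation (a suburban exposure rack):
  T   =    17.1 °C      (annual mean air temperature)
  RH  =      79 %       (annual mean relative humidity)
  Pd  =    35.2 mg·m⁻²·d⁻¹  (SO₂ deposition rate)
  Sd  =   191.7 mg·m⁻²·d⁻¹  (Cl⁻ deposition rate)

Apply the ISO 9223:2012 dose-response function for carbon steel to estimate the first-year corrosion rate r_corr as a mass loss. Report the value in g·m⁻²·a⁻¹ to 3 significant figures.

r_corr = 853 g·m⁻²·a⁻¹

carbon steel: temperature factor f = -0.054·(7.1) = -0.3834
  sulphur-dioxide contribution → 37.31 μm/a
  chloride contribution → 71.3 μm/a
  total first-year rate 108.6 μm/a
Convert to mass loss: 108.6 μm/a × 7.85 g/cm³ = 852.6 g·m⁻²·a⁻¹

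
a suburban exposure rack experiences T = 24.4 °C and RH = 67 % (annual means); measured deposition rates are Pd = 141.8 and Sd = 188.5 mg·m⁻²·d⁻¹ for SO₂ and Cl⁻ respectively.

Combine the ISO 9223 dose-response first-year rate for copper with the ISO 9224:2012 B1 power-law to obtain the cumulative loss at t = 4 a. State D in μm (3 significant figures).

copper: f(T) = -0.080·(T−10) [T>10 °C] = -1.1520
  Pd branch = 0.0053·Pd^0.26·e^(0.059·RH+f) = 0.3164 μm/a
  Sd branch = 0.01025·Sd^0.27·e^(0.036·RH+0.049·T) = 1.555 μm/a
  sum: 0.3164 + 1.555 → r_corr = 1.872 μm/a
ISO 9224: D(t) = r_corr · t^b with b = 0.667 (copper, B1)
  D(4) = 1.872 × 4^0.667 = 1.872 × 2.521 = 4.718 μm

D(4) = 4.72 μm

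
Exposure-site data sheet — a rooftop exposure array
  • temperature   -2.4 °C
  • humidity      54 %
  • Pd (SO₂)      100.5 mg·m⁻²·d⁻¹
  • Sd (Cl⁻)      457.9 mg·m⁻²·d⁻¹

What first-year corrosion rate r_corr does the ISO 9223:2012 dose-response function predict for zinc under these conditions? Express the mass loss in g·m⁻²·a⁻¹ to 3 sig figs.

zinc: temperature factor f = +0.038·(-12.4) = -0.4712
  sulphur-dioxide contribution → 0.734 μm/a
  chloride contribution → 0.7223 μm/a
  total first-year rate 1.456 μm/a
Convert to mass loss: 1.456 μm/a × 7.14 g/cm³ = 10.4 g·m⁻²·a⁻¹

r_corr = 10.4 g·m⁻²·a⁻¹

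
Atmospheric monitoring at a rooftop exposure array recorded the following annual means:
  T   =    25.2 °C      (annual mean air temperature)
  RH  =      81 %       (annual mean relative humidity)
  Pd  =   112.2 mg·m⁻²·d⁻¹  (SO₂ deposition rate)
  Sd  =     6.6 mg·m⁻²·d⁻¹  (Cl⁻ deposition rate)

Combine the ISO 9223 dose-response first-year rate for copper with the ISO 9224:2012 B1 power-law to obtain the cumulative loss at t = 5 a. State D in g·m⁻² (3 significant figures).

copper: temperature factor f = -0.080·(15.2) = -1.2160
  SO₂ term: 0.0053·112.2^0.26·exp(0.059·81-1.2160) = 0.6378
  Sd branch = 0.01025·Sd^0.27·e^(0.036·RH+0.049·T) = 1.083 μm/a
  sum: 0.6378 + 1.083 → r_corr = 1.721 μm/a
ISO 9224: D(t) = r_corr · t^b with b = 0.667 (copper, B1)
  D(5) = 1.721 × 5^0.667 = 1.721 × 2.926 = 5.035 μm
  Mass loss = 5.035 μm × 8.96 g/cm³ = 45.11 g·m⁻²

D(5) = 45.1 g·m⁻²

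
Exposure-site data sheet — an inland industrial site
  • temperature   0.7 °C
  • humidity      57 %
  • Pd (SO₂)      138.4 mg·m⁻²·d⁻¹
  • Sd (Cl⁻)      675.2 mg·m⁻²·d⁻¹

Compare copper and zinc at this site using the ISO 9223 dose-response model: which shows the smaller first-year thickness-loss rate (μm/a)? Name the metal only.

copper

copper: f(T) = +0.126·(T−10) [T≤10 °C] = -1.1718
  SO₂ term: 0.0053·138.4^0.26·exp(0.059·57-1.1718) = 0.1708
  Sd branch = 0.01025·Sd^0.27·e^(0.036·RH+0.049·T) = 0.4794 μm/a
  sum: 0.1708 + 0.4794 → r_corr = 0.6503 μm/a
zinc: f(T) = +0.038·(T−10) [T≤10 °C] = -0.3534
  Pd branch = 0.0129·Pd^0.44·e^(0.046·RH+f) = 1.091 μm/a
  Sd branch = 0.0175·Sd^0.57·e^(0.008·RH+0.085·T) = 1.201 μm/a
  sum: 1.091 + 1.201 → r_corr = 2.293 μm/a
Ordering by μm/a: zinc (2.29) > copper (0.65)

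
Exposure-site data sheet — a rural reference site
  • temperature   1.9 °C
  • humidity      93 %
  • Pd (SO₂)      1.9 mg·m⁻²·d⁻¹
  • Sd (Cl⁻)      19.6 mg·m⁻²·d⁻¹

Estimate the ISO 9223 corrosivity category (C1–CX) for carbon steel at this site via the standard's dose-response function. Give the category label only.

carbon steel: f(T) = +0.150·(T−10) [T≤10 °C] = -1.2150
  SO₂ term: 1.77·1.9^0.52·exp(0.02·93-1.2150) = 4.71
  Sd branch = 0.102·Sd^0.62·e^(0.033·RH+0.04·T) = 14.98 μm/a
  r_corr = 4.71 + 14.98 = 19.7 μm/a
19.7 μm/a falls in (1.3, 25] for carbon steel → category C2

C2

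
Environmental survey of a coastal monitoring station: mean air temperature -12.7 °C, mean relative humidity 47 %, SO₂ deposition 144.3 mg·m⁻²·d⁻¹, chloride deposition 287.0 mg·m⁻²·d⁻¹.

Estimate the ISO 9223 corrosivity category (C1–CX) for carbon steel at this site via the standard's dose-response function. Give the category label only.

carbon steel: f(T) = +0.150·(T−10) [T≤10 °C] = -3.4050
  sulphur-dioxide contribution → 1.996 μm/a
  chloride contribution → 9.671 μm/a
  ⇒ r_corr(carbon steel) = 11.67 μm/a
11.7 μm/a falls in (1.3, 25] for carbon steel → category C2

C2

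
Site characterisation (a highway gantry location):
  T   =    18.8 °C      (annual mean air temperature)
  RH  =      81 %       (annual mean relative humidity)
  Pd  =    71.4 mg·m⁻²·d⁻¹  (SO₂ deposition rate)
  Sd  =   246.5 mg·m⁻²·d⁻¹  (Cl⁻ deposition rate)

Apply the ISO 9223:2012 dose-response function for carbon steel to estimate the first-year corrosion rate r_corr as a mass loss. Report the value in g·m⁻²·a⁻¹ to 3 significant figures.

r_corr = 1.15e+03 g·m⁻²·a⁻¹

carbon steel: temperature factor f = -0.054·(8.8) = -0.4752
  SO₂ term: 1.77·71.4^0.52·exp(0.02·81-0.4752) = 51.18
  Cl⁻ term: 0.102·246.5^0.62·exp(0.033·81+0.04·18.8) = 95.28
  sum: 51.18 + 95.28 → r_corr = 146.5 μm/a
Convert to mass loss: 146.5 μm/a × 7.85 g/cm³ = 1150 g·m⁻²·a⁻¹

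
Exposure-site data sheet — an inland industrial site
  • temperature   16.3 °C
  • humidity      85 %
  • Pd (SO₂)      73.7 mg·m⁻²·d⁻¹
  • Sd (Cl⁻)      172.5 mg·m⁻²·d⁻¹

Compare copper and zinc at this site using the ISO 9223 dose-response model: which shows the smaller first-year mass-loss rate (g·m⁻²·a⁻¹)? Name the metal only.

copper: temperature factor f = -0.080·(6.3) = -0.5040
  sulphur-dioxide contribution → 1.475 μm/a
  chloride contribution → 1.952 μm/a
  total first-year rate 3.427 μm/a
  mass loss = 3.427 μm/a × 8.96 g/cm³ = 30.71 g·m⁻²·a⁻¹
zinc: f(T) = -0.071·(T−10) [T>10 °C] = -0.4473
  sulphur-dioxide contribution → 2.73 μm/a
  chloride contribution → 2.6 μm/a
  total first-year rate 5.33 μm/a
  mass loss = 5.33 μm/a × 7.14 g/cm³ = 38.06 g·m⁻²·a⁻¹
Ordering by g·m⁻²·a⁻¹: zinc (38.1) > copper (30.7)

copper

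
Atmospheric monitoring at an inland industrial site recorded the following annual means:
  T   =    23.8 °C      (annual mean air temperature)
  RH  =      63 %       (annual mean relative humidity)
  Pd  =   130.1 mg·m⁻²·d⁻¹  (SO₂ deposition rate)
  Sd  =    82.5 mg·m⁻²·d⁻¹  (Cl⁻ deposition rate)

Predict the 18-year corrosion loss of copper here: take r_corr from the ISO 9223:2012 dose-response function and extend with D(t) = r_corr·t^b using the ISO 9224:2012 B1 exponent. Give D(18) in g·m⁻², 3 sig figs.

D(18) = 80.2 g·m⁻²

copper: f(T) = -0.080·(T−10) [T>10 °C] = -1.1040
  sulphur-dioxide contribution → 0.2563 μm/a
  chloride contribution → 1.046 μm/a
  total first-year rate 1.303 μm/a
ISO 9224: D(t) = r_corr · t^b with b = 0.667 (copper, B1)
  D(18) = 1.303 × 18^0.667 = 1.303 × 6.875 = 8.955 μm
  Mass loss = 8.955 μm × 8.96 g/cm³ = 80.24 g·m⁻²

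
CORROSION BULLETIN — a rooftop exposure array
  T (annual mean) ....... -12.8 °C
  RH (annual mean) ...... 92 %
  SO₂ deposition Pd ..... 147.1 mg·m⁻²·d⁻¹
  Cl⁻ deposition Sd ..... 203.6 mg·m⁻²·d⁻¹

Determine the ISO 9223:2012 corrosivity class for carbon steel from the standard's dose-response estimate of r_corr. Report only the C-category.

C3

carbon steel: T≤10 °C ⇒ hinge +0.150·(-12.8−10) = -3.4200
  sulphur-dioxide contribution → 4.886 μm/a
  chloride contribution → 34.37 μm/a
  total first-year rate 39.26 μm/a
Category bounds: 25…50 μm/a bracket r_corr ⇒ C3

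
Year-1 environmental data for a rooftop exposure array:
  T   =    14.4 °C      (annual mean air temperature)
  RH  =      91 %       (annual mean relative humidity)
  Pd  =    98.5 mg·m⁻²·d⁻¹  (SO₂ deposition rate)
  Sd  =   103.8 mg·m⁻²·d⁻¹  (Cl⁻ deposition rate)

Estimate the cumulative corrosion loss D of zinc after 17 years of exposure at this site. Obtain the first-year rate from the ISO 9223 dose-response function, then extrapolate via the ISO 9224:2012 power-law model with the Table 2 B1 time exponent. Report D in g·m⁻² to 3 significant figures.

zinc: temperature factor f = -0.071·(4.4) = -0.3124
  Pd branch = 0.0129·Pd^0.44·e^(0.046·RH+f) = 4.677 μm/a
  Sd branch = 0.0175·Sd^0.57·e^(0.008·RH+0.085·T) = 1.738 μm/a
  sum: 4.677 + 1.738 → r_corr = 6.415 μm/a
Long-term exponent b (ISO 9224 Table 2, B1) = 0.813
  D(17) = 6.415 × 17^0.813 = 6.415 × 10.01 = 64.2 μm
  Mass loss = 64.2 μm × 7.14 g/cm³ = 458.4 g·m⁻²

D(17) = 458 g·m⁻²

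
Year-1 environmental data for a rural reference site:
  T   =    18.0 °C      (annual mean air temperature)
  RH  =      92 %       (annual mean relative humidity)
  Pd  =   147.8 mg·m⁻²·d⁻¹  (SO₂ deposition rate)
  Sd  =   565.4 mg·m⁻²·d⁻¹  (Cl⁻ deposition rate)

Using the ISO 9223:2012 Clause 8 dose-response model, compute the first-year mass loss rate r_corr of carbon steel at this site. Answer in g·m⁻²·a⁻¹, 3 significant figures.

carbon steel: T>10 °C ⇒ hinge -0.054·(18.0−10) = -0.4320
  Pd branch = 1.77·Pd^0.52·e^(0.02·RH+f) = 97.21 μm/a
  Sd branch = 0.102·Sd^0.62·e^(0.033·RH+0.04·T) = 222 μm/a
  sum: 97.21 + 222 → r_corr = 319.2 μm/a
Convert to mass loss: 319.2 μm/a × 7.85 g/cm³ = 2505 g·m⁻²·a⁻¹

r_corr = 2.51e+03 g·m⁻²·a⁻¹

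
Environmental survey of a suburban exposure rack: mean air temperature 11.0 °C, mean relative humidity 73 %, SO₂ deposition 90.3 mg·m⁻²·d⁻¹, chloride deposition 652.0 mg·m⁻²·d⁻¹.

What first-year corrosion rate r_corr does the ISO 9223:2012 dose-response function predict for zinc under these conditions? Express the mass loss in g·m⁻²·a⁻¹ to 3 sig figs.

r_corr = 40.8 g·m⁻²·a⁻¹

zinc: temperature factor f = -0.071·(1.0) = -0.0710
  SO₂ term: 0.0129·90.3^0.44·exp(0.046·73-0.0710) = 2.504
  Cl⁻ term: 0.0175·652.0^0.57·exp(0.008·73+0.085·11.0) = 3.213
  r_corr = 2.504 + 3.213 = 5.716 μm/a
Convert to mass loss: 5.716 μm/a × 7.14 g/cm³ = 40.82 g·m⁻²·a⁻¹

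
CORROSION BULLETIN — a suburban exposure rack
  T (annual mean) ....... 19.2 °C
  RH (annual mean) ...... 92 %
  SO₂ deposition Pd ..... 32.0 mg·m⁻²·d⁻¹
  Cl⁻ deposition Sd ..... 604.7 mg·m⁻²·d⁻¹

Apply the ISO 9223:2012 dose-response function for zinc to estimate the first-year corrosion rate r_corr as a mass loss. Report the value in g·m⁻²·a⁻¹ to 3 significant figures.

zinc: T>10 °C ⇒ hinge -0.071·(19.2−10) = -0.6532
  SO₂ term: 0.0129·32.0^0.44·exp(0.046·92-0.6532) = 2.124
  Cl⁻ term: 0.0175·604.7^0.57·exp(0.008·92+0.085·19.2) = 7.193
  sum: 2.124 + 7.193 → r_corr = 9.317 μm/a
Convert to mass loss: 9.317 μm/a × 7.14 g/cm³ = 66.52 g·m⁻²·a⁻¹

r_corr = 66.5 g·m⁻²·a⁻¹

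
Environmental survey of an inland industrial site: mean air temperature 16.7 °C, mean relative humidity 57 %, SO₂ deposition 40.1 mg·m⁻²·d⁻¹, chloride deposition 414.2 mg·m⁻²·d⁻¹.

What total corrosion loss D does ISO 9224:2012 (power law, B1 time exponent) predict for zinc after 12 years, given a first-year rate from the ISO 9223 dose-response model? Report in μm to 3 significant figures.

D(12) = 30.9 μm

zinc: f(T) = -0.071·(T−10) [T>10 °C] = -0.4757
  Pd branch = 0.0129·Pd^0.44·e^(0.046·RH+f) = 0.5599 μm/a
  Sd branch = 0.0175·Sd^0.57·e^(0.008·RH+0.085·T) = 3.543 μm/a
  sum: 0.5599 + 3.543 → r_corr = 4.103 μm/a
ISO 9224: D(t) = r_corr · t^b with b = 0.813 (zinc, B1)
  D(12) = 4.103 × 12^0.813 = 4.103 × 7.54 = 30.94 μm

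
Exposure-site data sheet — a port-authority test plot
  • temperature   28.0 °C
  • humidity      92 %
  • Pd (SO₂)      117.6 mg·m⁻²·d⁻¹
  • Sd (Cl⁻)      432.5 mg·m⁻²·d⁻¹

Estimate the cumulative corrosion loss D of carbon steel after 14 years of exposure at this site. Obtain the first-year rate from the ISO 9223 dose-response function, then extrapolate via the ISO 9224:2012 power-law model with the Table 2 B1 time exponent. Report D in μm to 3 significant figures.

carbon steel: T>10 °C ⇒ hinge -0.054·(28.0−10) = -0.9720
  SO₂ term: 1.77·117.6^0.52·exp(0.02·92-0.9720) = 50.3
  Cl⁻ term: 0.102·432.5^0.62·exp(0.033·92+0.04·28.0) = 280.4
  sum: 50.3 + 280.4 → r_corr = 330.7 μm/a
ISO 9224: D(t) = r_corr · t^b with b = 0.523 (carbon steel, B1)
  D(14) = 330.7 × 14^0.523 = 330.7 × 3.976 = 1315 μm

D(14) = 1.31e+03 μm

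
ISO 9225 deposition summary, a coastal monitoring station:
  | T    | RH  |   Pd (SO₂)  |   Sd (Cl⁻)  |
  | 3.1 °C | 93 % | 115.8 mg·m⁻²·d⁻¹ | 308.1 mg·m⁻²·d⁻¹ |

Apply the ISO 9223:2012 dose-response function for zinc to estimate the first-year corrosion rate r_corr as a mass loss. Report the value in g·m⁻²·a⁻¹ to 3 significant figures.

zinc: T≤10 °C ⇒ hinge +0.038·(3.1−10) = -0.2622
  SO₂ term: 0.0129·115.8^0.44·exp(0.046·93-0.2622) = 5.79
  Cl⁻ term: 0.0175·308.1^0.57·exp(0.008·93+0.085·3.1) = 1.256
  r_corr = 5.79 + 1.256 = 7.046 μm/a
Convert to mass loss: 7.046 μm/a × 7.14 g/cm³ = 50.31 g·m⁻²·a⁻¹

r_corr = 50.3 g·m⁻²·a⁻¹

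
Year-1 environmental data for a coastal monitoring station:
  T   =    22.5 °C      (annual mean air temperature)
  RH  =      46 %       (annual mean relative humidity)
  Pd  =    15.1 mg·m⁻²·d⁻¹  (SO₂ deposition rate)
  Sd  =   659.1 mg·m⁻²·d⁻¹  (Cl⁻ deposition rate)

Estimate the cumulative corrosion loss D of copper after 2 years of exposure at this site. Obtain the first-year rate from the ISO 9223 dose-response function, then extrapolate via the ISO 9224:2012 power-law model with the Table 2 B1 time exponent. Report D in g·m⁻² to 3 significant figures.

copper: T>10 °C ⇒ hinge -0.080·(22.5−10) = -1.0000
  SO₂ term: 0.0053·15.1^0.26·exp(0.059·46-1.0000) = 0.05959
  Sd branch = 0.01025·Sd^0.27·e^(0.036·RH+0.049·T) = 0.9329 μm/a
  r_corr = 0.05959 + 0.9329 = 0.9925 μm/a
Long-term exponent b (ISO 9224 Table 2, B1) = 0.667
  D(2) = 0.9925 × 2^0.667 = 0.9925 × 1.588 = 1.576 μm
  Mass loss = 1.576 μm × 8.96 g/cm³ = 14.12 g·m⁻²

D(2) = 14.1 g·m⁻²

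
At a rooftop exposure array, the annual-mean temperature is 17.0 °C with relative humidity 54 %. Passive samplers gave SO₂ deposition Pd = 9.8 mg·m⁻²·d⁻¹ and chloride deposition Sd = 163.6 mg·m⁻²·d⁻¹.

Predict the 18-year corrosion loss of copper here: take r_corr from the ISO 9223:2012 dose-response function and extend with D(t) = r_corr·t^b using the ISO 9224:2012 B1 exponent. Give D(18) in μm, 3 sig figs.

D(18) = 5.40 μm

copper: temperature factor f = -0.080·(7.0) = -0.5600
  Pd branch = 0.0053·Pd^0.26·e^(0.059·RH+f) = 0.1326 μm/a
  Cl⁻ term: 0.01025·163.6^0.27·exp(0.036·54+0.049·17.0) = 0.6524
  sum: 0.1326 + 0.6524 → r_corr = 0.7849 μm/a
Power-law: D(18) = r_corr · 18^0.667
  D(18) = 0.7849 × 18^0.667 = 0.7849 × 6.875 = 5.396 μm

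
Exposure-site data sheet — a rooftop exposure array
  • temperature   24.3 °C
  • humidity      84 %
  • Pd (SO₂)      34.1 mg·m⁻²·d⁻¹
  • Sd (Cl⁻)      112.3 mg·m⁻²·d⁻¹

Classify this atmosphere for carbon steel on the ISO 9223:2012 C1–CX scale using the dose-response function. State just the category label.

C5

carbon steel: T>10 °C ⇒ hinge -0.054·(24.3−10) = -0.7722
  Pd branch = 1.77·Pd^0.52·e^(0.02·RH+f) = 27.5 μm/a
  Cl⁻ term: 0.102·112.3^0.62·exp(0.033·84+0.04·24.3) = 80.51
  r_corr = 27.5 + 80.51 = 108 μm/a
108 μm/a falls in (80, 200] for carbon steel → category C5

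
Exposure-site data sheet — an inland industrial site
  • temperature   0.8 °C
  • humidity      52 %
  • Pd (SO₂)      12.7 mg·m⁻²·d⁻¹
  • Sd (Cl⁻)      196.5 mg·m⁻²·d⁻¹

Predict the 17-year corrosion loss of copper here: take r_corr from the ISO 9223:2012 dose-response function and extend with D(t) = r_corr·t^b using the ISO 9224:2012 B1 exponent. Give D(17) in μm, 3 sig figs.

D(17) = 2.37 μm

copper: T≤10 °C ⇒ hinge +0.126·(0.8−10) = -1.1592
  SO₂ term: 0.0053·12.7^0.26·exp(0.059·52-1.1592) = 0.06922
  Cl⁻ term: 0.01025·196.5^0.27·exp(0.036·52+0.049·0.8) = 0.2884
  sum: 0.06922 + 0.2884 → r_corr = 0.3576 μm/a
ISO 9224: D(t) = r_corr · t^b with b = 0.667 (copper, B1)
  D(17) = 0.3576 × 17^0.667 = 0.3576 × 6.618 = 2.366 μm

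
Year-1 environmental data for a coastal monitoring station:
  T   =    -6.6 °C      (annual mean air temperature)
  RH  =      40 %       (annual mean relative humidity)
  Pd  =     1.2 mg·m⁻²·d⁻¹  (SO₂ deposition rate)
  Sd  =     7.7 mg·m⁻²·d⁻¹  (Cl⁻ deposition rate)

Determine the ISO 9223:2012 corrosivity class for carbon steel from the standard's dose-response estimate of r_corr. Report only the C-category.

carbon steel: temperature factor f = +0.150·(-16.6) = -2.4900
  sulphur-dioxide contribution → 0.3591 μm/a
  chloride contribution → 1.04 μm/a
  total first-year rate 1.399 μm/a
ISO 9223 Table 2 (carbon steel): 1.3 < 1.4 ≤ 25 μm/a ⇒ C2

C2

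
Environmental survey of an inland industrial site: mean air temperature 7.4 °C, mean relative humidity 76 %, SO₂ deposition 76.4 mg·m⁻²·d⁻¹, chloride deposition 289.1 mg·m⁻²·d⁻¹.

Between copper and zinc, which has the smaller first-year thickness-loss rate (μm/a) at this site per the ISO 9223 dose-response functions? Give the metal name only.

copper

copper: T≤10 °C ⇒ hinge +0.126·(7.4−10) = -0.3276
  sulphur-dioxide contribution → 1.045 μm/a
  chloride contribution → 1.049 μm/a
  ⇒ r_corr(copper) = 2.094 μm/a
zinc: temperature factor f = +0.038·(-2.6) = -0.0988
  sulphur-dioxide contribution → 2.597 μm/a
  chloride contribution → 1.524 μm/a
  ⇒ r_corr(zinc) = 4.122 μm/a
Ordering by μm/a: zinc (4.12) > copper (2.09)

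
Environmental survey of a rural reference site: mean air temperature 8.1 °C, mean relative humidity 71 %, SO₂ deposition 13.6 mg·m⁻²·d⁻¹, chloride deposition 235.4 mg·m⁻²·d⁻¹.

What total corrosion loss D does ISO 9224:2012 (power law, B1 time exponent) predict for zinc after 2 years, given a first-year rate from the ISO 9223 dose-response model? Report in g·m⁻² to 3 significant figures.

zinc: temperature factor f = +0.038·(-1.9) = -0.0722
  sulphur-dioxide contribution → 0.9917 μm/a
  chloride contribution → 1.382 μm/a
  ⇒ r_corr(zinc) = 2.374 μm/a
Long-term exponent b (ISO 9224 Table 2, B1) = 0.813
  D(2) = 2.374 × 2^0.813 = 2.374 × 1.757 = 4.171 μm
  Mass loss = 4.171 μm × 7.14 g/cm³ = 29.78 g·m⁻²

D(2) = 29.8 g·m⁻²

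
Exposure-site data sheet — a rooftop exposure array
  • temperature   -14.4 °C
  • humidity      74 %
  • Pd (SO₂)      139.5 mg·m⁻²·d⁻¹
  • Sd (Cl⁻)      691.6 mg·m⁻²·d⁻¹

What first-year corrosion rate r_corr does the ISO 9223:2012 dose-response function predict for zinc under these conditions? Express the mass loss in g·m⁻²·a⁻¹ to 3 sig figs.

r_corr = 12.4 g·m⁻²·a⁻¹

zinc: T≤10 °C ⇒ hinge +0.038·(-14.4−10) = -0.9272
  sulphur-dioxide contribution → 1.349 μm/a
  chloride contribution → 0.3866 μm/a
  total first-year rate 1.735 μm/a
Convert to mass loss: 1.735 μm/a × 7.14 g/cm³ = 12.39 g·m⁻²·a⁻¹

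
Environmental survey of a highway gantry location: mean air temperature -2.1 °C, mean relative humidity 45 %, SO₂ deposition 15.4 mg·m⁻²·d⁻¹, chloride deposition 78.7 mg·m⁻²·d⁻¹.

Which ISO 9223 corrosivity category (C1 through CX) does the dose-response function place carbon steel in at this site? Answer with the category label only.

carbon steel: f(T) = +0.150·(T−10) [T≤10 °C] = -1.8150
  SO₂ term: 1.77·15.4^0.52·exp(0.02·45-1.8150) = 2.938
  Sd branch = 0.102·Sd^0.62·e^(0.033·RH+0.04·T) = 6.202 μm/a
  sum: 2.938 + 6.202 → r_corr = 9.141 μm/a
9.14 μm/a falls in (1.3, 25] for carbon steel → category C2

C2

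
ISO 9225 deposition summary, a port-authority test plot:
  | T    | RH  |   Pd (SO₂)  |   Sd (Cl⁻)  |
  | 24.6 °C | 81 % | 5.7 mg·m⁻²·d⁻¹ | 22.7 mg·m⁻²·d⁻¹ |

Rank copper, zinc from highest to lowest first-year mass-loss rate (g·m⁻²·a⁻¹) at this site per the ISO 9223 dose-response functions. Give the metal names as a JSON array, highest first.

["copper", "zinc"]

copper: temperature factor f = -0.080·(14.6) = -1.1680
  sulphur-dioxide contribution → 0.3083 μm/a
  chloride contribution → 1.468 μm/a
  total first-year rate 1.776 μm/a
  mass loss = 1.776 μm/a × 8.96 g/cm³ = 15.92 g·m⁻²·a⁻¹
zinc: T>10 °C ⇒ hinge -0.071·(24.6−10) = -1.0366
  sulphur-dioxide contribution → 0.4085 μm/a
  chloride contribution → 1.605 μm/a
  total first-year rate 2.014 μm/a
  mass loss = 2.014 μm/a × 7.14 g/cm³ = 14.38 g·m⁻²·a⁻¹
Ordering by g·m⁻²·a⁻¹: copper (15.9) > zinc (14.4)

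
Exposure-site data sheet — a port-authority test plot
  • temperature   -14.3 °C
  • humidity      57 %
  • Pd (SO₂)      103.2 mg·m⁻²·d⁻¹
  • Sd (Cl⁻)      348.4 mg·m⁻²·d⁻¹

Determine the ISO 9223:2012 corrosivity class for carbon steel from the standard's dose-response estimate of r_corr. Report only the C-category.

C2

carbon steel: temperature factor f = +0.150·(-24.3) = -3.6450
  sulphur-dioxide contribution → 1.611 μm/a
  chloride contribution → 14.23 μm/a
  total first-year rate 15.84 μm/a
Category bounds: 1.3…25 μm/a bracket r_corr ⇒ C2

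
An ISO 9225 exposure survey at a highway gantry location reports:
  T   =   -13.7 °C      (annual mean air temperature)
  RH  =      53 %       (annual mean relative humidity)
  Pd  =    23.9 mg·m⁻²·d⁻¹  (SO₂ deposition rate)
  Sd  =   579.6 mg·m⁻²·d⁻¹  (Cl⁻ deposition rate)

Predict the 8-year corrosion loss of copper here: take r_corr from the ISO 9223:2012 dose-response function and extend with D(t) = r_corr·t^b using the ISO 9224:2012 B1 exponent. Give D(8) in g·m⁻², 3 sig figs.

copper: f(T) = +0.126·(T−10) [T≤10 °C] = -2.9862
  sulphur-dioxide contribution → 0.01393 μm/a
  chloride contribution → 0.1967 μm/a
  ⇒ r_corr(copper) = 0.2107 μm/a
Long-term exponent b (ISO 9224 Table 2, B1) = 0.667
  D(8) = 0.2107 × 8^0.667 = 0.2107 × 4.003 = 0.8432 μm
  Mass loss = 0.8432 μm × 8.96 g/cm³ = 7.555 g·m⁻²

D(8) = 7.55 g·m⁻²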